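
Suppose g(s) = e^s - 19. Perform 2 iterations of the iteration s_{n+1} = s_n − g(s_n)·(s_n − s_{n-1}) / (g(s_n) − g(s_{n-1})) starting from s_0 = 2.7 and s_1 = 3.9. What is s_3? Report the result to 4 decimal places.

g(2.7) = -4.120268, g(3.9) = 30.402449
s_2 = 3.900000 − 30.402449·(3.900000 − 2.700000) / (30.402449 − (-4.120268)) = 3.900000 − (36.482939)/(34.522717) = 2.843219
g(2.843219) = -1.829044
s_3 = 2.843219 − (-1.829044)·(2.843219 − 3.900000) / (-1.829044 − 30.402449) = 2.843219 − (1.932898)/(-32.231493) = 2.903189

2.9032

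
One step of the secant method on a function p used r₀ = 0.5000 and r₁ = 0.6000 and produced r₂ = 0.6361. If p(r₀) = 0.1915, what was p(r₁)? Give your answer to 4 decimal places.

0.0508

The secant line through (0.5000, 0.1915) and (0.6000, p(r₁)) crosses zero at r₂ = 0.6361.
So (0.5000, 0.1915), (0.6000, p(r₁)), (0.6361, 0) are collinear:
p(r₁) = 0.1915 · (0.6000 − 0.6361) / (0.5000 − 0.6361) = 0.1915 · (-0.036100)/(-0.136100) = 0.050795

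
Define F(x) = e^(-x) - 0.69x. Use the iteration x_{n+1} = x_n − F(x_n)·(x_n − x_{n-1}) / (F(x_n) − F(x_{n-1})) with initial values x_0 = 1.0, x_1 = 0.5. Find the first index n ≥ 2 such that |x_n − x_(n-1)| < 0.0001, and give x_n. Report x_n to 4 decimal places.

n = 5, x_n = 0.7115

F(1.0) = -0.322121, F(0.5) = 0.261531
x_2 = 0.500000 − 0.261531·(-0.500000)/(0.583651) = 0.724047;  |Δ| = 0.224047
F(0.724047) = -0.014806
x_3 = 0.724047 − (-0.014806)·(0.224047)/(-0.276337) = 0.712043;  |Δ| = 0.012004
F(0.712043) = -0.000668
x_4 = 0.712043 − (-0.000668)·(-0.012004)/(0.014138) = 0.711475;  |Δ| = 0.000568
F(0.711475) = 0.000002
x_5 = 0.711475 − 0.000002·(-0.000568)/(0.000670) = 0.711477;  |Δ| = 0.000001
|x_5 − x_4| = 0.000001 < 0.0001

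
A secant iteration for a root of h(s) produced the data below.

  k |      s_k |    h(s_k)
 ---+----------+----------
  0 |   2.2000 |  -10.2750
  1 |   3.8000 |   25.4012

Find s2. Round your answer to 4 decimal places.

2.6608

s2 = 3.8000 − 25.4012·(3.8000 − 2.2000) / (25.4012 − (-10.2750))
   = 3.8000 − (40.641920)/(35.676200) = 2.660811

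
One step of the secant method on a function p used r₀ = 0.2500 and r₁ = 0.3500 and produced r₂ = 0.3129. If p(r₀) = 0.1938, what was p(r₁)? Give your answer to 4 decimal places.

The secant line through (0.2500, 0.1938) and (0.3500, p(r₁)) crosses zero at r₂ = 0.3129.
So (0.2500, 0.1938), (0.3500, p(r₁)), (0.3129, 0) are collinear:
p(r₁) = 0.1938 · (0.3500 − 0.3129) / (0.2500 − 0.3129) = 0.1938 · (0.037100)/(-0.062900) = -0.114308

-0.1143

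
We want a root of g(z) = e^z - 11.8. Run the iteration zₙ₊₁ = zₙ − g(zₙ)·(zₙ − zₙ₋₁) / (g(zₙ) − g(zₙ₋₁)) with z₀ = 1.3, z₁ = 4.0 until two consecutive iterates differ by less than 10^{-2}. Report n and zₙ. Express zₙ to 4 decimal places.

n = 7, zₙ = 2.4682

g(1.3) = -8.130703, g(4.0) = 42.798150
z₂ = 4.000000 − 42.798150·(2.700000)/(50.928853) = 1.731050;  |Δ| = 2.268950
g(1.731050) = -6.153418
z₃ = 1.731050 − (-6.153418)·(-2.268950)/(-48.951568) = 2.016267;  |Δ| = 0.285217
g(2.016267) = -4.289764
z₄ = 2.016267 − (-4.289764)·(0.285217)/(1.863654) = 2.672779;  |Δ| = 0.656512
g(2.672779) = 2.680154
z₅ = 2.672779 − 2.680154·(0.656512)/(6.969918) = 2.420329;  |Δ| = 0.252450
g(2.420329) = -0.550436
z₆ = 2.420329 − (-0.550436)·(-0.252450)/(-3.230591) = 2.463342;  |Δ| = 0.043013
g(2.463342) = -0.056001
z₇ = 2.463342 − (-0.056001)·(0.043013)/(0.494435) = 2.468214;  |Δ| = 0.004872
|z₇ − z₆| = 0.004872 < 10^{-2}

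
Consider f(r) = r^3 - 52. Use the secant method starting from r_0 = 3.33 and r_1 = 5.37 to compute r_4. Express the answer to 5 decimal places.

f(3.33) = -15.0739630, f(5.37) = 102.8541530
r_2 = 5.3700000 − 102.8541530·(5.3700000 − 3.3300000) / (102.8541530 − (-15.0739630)) = 5.3700000 − (209.8224721)/(117.9281160) = 3.5907596
f(3.5907596) = -5.7023466
r_3 = 3.5907596 − (-5.7023466)·(3.5907596 − 5.3700000) / (-5.7023466 − 102.8541530) = 3.5907596 − (10.1458457)/(-108.5564996) = 3.6842210
f(3.6842210) = -1.9922839
r_4 = 3.6842210 − (-1.9922839)·(3.6842210 − 3.5907596) / (-1.9922839 − (-5.7023466)) = 3.6842210 − (-0.1862017)/(3.7100627) = 3.7344093

3.73441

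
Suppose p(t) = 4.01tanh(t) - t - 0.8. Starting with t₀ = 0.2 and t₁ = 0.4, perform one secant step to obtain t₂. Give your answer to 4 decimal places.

p(0.2) = -0.208525, p(0.4) = 0.323595
t₂ = 0.400000 − 0.323595·(0.400000 − 0.200000) / (0.323595 − (-0.208525)) = 0.400000 − (0.064719)/(0.532120) = 0.278375

0.2784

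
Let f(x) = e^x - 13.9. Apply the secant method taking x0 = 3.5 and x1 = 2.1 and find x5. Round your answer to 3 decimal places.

2.632

f(3.5) = 19.21545, f(2.1) = -5.73383
x2 = 2.10000 − (-5.73383)·(2.10000 − 3.50000) / (-5.73383 − 19.21545) = 2.10000 − (8.02736)/(-24.94928) = 2.42175
f(2.42175) = -2.63447
x3 = 2.42175 − (-2.63447)·(2.42175 − 2.10000) / (-2.63447 − (-5.73383)) = 2.42175 − (-0.84763)/(3.09936) = 2.69523
f(2.69523) = 0.90899
x4 = 2.69523 − 0.90899·(2.69523 − 2.42175) / (0.90899 − (-2.63447)) = 2.69523 − (0.24860)/(3.54347) = 2.62508
f(2.62508) = -0.09435
x5 = 2.62508 − (-0.09435)·(2.62508 − 2.69523) / (-0.09435 − 0.90899) = 2.62508 − (0.00662)/(-1.00334) = 2.63168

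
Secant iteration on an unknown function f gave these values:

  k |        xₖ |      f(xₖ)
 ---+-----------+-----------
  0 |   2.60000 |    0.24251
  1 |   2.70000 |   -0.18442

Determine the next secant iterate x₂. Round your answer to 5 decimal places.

2.65680

x₂ = 2.70000 − (-0.18442)·(2.70000 − 2.60000) / (-0.18442 − 0.24251)
   = 2.70000 − (-0.0184420)/(-0.4269300) = 2.6568032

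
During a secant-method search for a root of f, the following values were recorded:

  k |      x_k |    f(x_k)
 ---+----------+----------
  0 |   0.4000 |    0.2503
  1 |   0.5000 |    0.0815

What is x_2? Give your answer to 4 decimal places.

x_2 = 0.5000 − 0.0815·(0.5000 − 0.4000) / (0.0815 − 0.2503)
   = 0.5000 − (0.008150)/(-0.168800) = 0.548282

0.5483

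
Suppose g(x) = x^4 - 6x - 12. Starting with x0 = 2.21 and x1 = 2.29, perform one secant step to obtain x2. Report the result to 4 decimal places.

2.2455

g(2.21) = -1.405567, g(2.29) = 1.760585
x2 = 2.290000 − 1.760585·(2.290000 − 2.210000) / (1.760585 − (-1.405567)) = 2.290000 − (0.140847)/(3.166152) = 2.245515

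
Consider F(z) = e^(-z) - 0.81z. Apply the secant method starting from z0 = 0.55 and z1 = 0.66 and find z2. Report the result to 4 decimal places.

0.6469

F(0.55) = 0.131450, F(0.66) = -0.017749
z2 = 0.660000 − (-0.017749)·(0.660000 − 0.550000) / (-0.017749 − 0.131450) = 0.660000 − (-0.001952)/(-0.149198) = 0.646914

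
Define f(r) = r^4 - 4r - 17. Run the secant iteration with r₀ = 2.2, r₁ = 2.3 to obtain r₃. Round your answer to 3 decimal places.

f(2.2) = -2.37440, f(2.3) = 1.78410
r₂ = 2.30000 − 1.78410·(2.30000 − 2.20000) / (1.78410 − (-2.37440)) = 2.30000 − (0.17841)/(4.15850) = 2.25710
f(2.25710) = -0.07457
r₃ = 2.25710 − (-0.07457)·(2.25710 − 2.30000) / (-0.07457 − 1.78410) = 2.25710 − (0.00320)/(-1.85867) = 2.25882

2.259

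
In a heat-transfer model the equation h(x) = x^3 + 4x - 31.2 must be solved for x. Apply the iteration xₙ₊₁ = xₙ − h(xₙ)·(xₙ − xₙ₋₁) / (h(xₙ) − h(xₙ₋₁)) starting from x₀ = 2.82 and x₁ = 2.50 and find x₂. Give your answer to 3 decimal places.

h(2.82) = 2.50577, h(2.50) = -5.57500
x₂ = 2.50000 − (-5.57500)·(2.50000 − 2.82000) / (-5.57500 − 2.50577) = 2.50000 − (1.78400)/(-8.08077) = 2.72077

2.721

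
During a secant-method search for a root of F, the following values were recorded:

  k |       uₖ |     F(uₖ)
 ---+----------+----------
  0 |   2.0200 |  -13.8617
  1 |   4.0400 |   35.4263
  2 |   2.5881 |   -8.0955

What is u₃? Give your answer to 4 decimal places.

u₃ = 2.5881 − (-8.0955)·(2.5881 − 4.0400) / (-8.0955 − 35.4263)
   = 2.5881 − (11.753856)/(-43.521800) = 2.858168

2.8582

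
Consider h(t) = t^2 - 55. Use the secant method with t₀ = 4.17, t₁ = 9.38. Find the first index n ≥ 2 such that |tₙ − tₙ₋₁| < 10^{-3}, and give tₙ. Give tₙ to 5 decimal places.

h(4.17) = -37.6111000, h(9.38) = 32.9844000
t₂ = 9.3800000 − 32.9844000·(5.2100000)/(70.5955000) = 6.9457269;  |Δ| = 2.4342731
h(6.9457269) = -6.7568773
t₃ = 6.9457269 − (-6.7568773)·(-2.4342731)/(-39.7412773) = 7.3596060;  |Δ| = 0.4138791
h(7.3596060) = -0.8361988
t₄ = 7.3596060 − (-0.8361988)·(0.4138791)/(5.9206785) = 7.4180597;  |Δ| = 0.0584536
h(7.4180597) = 0.0276096
t₅ = 7.4180597 − 0.0276096·(0.0584536)/(0.8638084) = 7.4161914;  |Δ| = 0.0018683
h(7.4161914) = -0.0001057
t₆ = 7.4161914 − (-0.0001057)·(-0.0018683)/(-0.0277153) = 7.4161985;  |Δ| = 0.0000071
|t₆ − t₅| = 0.0000071 < 10^{-3}

n = 6, tₙ = 7.41620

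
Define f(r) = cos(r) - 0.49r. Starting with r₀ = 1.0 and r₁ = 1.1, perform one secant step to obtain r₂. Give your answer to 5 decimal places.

f(1.0) = 0.0503023, f(1.1) = -0.0854039
r₂ = 1.1000000 − (-0.0854039)·(1.1000000 − 1.0000000) / (-0.0854039 − 0.0503023) = 1.1000000 − (-0.0085404)/(-0.1357062) = 1.0370671

1.03707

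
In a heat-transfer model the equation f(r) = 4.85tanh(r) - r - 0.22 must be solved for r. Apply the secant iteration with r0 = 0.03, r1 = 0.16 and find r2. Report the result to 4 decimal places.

0.0575

f(0.03) = -0.104544, f(0.16) = 0.389445
r2 = 0.160000 − 0.389445·(0.160000 − 0.030000) / (0.389445 − (-0.104544)) = 0.160000 − (0.050628)/(0.493989) = 0.057512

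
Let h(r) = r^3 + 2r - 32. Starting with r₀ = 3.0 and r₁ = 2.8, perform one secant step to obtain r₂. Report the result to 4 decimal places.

h(3.0) = 1.000000, h(2.8) = -4.448000
r₂ = 2.800000 − (-4.448000)·(2.800000 − 3.000000) / (-4.448000 − 1.000000) = 2.800000 − (0.889600)/(-5.448000) = 2.963289

2.9633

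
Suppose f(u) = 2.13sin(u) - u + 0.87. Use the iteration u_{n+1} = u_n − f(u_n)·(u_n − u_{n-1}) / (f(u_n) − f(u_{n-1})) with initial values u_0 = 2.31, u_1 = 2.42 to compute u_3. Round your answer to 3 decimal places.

f(2.31) = 0.13408, f(2.42) = -0.14296
u_2 = 2.42000 − (-0.14296)·(2.42000 − 2.31000) / (-0.14296 − 0.13408) = 2.42000 − (-0.01573)/(-0.27704) = 2.36324
f(2.36324) = 0.00226
u_3 = 2.36324 − 0.00226·(2.36324 − 2.42000) / (0.00226 − (-0.14296)) = 2.36324 − (-0.00013)/(0.14522) = 2.36412

2.364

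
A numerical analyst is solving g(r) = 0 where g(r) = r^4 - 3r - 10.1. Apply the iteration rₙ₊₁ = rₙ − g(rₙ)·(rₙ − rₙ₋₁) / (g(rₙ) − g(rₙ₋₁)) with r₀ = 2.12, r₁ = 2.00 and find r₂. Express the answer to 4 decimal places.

g(2.12) = 3.739631, g(2.00) = -0.100000
r₂ = 2.000000 − (-0.100000)·(2.000000 − 2.120000) / (-0.100000 − 3.739631) = 2.000000 − (0.012000)/(-3.839631) = 2.003125

2.0031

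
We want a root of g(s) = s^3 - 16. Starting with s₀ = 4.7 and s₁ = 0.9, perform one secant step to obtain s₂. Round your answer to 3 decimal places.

g(4.7) = 87.82300, g(0.9) = -15.27100
s₂ = 0.90000 − (-15.27100)·(0.90000 − 4.70000) / (-15.27100 − 87.82300) = 0.90000 − (58.02980)/(-103.09400) = 1.46288

1.463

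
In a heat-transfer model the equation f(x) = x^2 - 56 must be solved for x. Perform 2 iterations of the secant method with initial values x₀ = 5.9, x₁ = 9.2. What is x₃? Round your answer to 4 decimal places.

7.4646

f(5.9) = -21.190000, f(9.2) = 28.640000
x₂ = 9.200000 − 28.640000·(9.200000 − 5.900000) / (28.640000 − (-21.190000)) = 9.200000 − (94.512000)/(49.830000) = 7.303311
f(7.303311) = -2.661645
x₃ = 7.303311 − (-2.661645)·(7.303311 − 9.200000) / (-2.661645 − 28.640000) = 7.303311 − (5.048311)/(-31.301645) = 7.464591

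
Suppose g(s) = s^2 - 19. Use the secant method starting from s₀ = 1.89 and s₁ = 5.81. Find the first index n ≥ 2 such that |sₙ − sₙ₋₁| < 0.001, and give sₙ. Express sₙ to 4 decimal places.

g(1.89) = -15.427900, g(5.81) = 14.756100
s₂ = 5.810000 − 14.756100·(3.920000)/(30.184000) = 3.893623;  |Δ| = 1.916377
g(3.893623) = -3.839697
s₃ = 3.893623 − (-3.839697)·(-1.916377)/(-18.595797) = 4.289321;  |Δ| = 0.395697
g(4.289321) = -0.601729
s₄ = 4.289321 − (-0.601729)·(0.395697)/(3.237968) = 4.362855;  |Δ| = 0.073534
g(4.362855) = 0.034505
s₅ = 4.362855 − 0.034505·(0.073534)/(0.636233) = 4.358867;  |Δ| = 0.003988
g(4.358867) = -0.000277
s₆ = 4.358867 − (-0.000277)·(-0.003988)/(-0.034782) = 4.358899;  |Δ| = 0.000032
|s₆ − s₅| = 0.000032 < 0.001

n = 6, sₙ = 4.3589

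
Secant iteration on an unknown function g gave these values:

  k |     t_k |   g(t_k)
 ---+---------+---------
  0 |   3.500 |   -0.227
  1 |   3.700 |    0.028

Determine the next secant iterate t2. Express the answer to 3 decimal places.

3.678

t2 = 3.700 − 0.028·(3.700 − 3.500) / (0.028 − (-0.227))
   = 3.700 − (0.00560)/(0.25500) = 3.67804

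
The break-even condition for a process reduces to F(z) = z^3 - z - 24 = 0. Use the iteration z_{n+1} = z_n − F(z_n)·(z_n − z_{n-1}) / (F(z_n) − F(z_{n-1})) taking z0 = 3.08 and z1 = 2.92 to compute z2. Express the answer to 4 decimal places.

2.9978

F(3.08) = 2.138112, F(2.92) = -2.022912
z2 = 2.920000 − (-2.022912)·(2.920000 − 3.080000) / (-2.022912 − 2.138112) = 2.920000 − (0.323666)/(-4.161024) = 2.997785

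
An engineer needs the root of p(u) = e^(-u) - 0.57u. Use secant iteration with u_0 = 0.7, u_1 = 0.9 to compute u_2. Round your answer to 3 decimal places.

0.796

p(0.7) = 0.09759, p(0.9) = -0.10643
u_2 = 0.90000 − (-0.10643)·(0.90000 − 0.70000) / (-0.10643 − 0.09759) = 0.90000 − (-0.02129)/(-0.20402) = 0.79566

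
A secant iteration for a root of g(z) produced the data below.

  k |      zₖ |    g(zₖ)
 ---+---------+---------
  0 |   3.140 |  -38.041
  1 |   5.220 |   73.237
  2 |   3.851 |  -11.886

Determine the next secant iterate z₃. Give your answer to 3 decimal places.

4.042

z₃ = 3.851 − (-11.886)·(3.851 − 5.220) / (-11.886 − 73.237)
   = 3.851 − (16.27193)/(-85.12300) = 4.04216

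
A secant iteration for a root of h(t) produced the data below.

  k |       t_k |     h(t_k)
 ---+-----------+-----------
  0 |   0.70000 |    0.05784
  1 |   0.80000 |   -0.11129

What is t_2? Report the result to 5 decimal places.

t_2 = 0.80000 − (-0.11129)·(0.80000 − 0.70000) / (-0.11129 − 0.05784)
   = 0.80000 − (-0.0111290)/(-0.1691300) = 0.7341985

0.73420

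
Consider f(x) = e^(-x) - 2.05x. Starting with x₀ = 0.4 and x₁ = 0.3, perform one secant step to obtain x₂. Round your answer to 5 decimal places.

f(0.4) = -0.1496800, f(0.3) = 0.1258182
x₂ = 0.3000000 − 0.1258182·(0.3000000 − 0.4000000) / (0.1258182 − (-0.1496800)) = 0.3000000 − (-0.0125818)/(0.2754982) = 0.3456693

0.34567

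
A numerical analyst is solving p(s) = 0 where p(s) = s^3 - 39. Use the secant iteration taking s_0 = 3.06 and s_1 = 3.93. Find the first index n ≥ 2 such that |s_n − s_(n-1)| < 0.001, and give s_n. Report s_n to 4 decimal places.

n = 5, s_n = 3.3912

p(3.06) = -10.347384, p(3.93) = 21.698457
s_2 = 3.930000 − 21.698457·(0.870000)/(32.045841) = 3.340917;  |Δ| = 0.589083
p(3.340917) = -1.709596
s_3 = 3.340917 − (-1.709596)·(-0.589083)/(-23.408053) = 3.383940;  |Δ| = 0.043023
p(3.383940) = -0.250318
s_4 = 3.383940 − (-0.250318)·(0.043023)/(1.459278) = 3.391321;  |Δ| = 0.007380
p(3.391321) = 0.003763
s_5 = 3.391321 − 0.003763·(0.007380)/(0.254081) = 3.391211;  |Δ| = 0.000109
|s_5 − s_4| = 0.000109 < 0.001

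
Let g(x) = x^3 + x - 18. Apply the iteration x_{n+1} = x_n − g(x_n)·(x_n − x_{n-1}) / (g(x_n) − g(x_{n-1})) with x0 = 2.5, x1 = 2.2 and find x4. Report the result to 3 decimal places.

2.494

g(2.5) = 0.12500, g(2.2) = -5.15200
x2 = 2.20000 − (-5.15200)·(2.20000 − 2.50000) / (-5.15200 − 0.12500) = 2.20000 − (1.54560)/(-5.27700) = 2.49289
g(2.49289) = -0.01497
x3 = 2.49289 − (-0.01497)·(2.49289 − 2.20000) / (-0.01497 − (-5.15200)) = 2.49289 − (-0.00438)/(5.13703) = 2.49375
g(2.49375) = 0.00180
x4 = 2.49375 − 0.00180·(2.49375 − 2.49289) / (0.00180 − (-0.01497)) = 2.49375 − (0.00000)/(0.01677) = 2.49366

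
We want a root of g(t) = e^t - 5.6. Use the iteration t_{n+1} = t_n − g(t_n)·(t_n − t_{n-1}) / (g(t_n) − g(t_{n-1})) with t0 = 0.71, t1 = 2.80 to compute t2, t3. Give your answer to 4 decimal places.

g(0.71) = -3.566009, g(2.80) = 10.844647
t2 = 2.800000 − 10.844647·(2.800000 − 0.710000) / (10.844647 − (-3.566009)) = 2.800000 − (22.665312)/(14.410656) = 1.227184
g(1.227184) = -2.188392
t3 = 1.227184 − (-2.188392)·(1.227184 − 2.800000) / (-2.188392 − 10.844647) = 1.227184 − (3.441938)/(-13.033038) = 1.491277

1.2272, 1.4913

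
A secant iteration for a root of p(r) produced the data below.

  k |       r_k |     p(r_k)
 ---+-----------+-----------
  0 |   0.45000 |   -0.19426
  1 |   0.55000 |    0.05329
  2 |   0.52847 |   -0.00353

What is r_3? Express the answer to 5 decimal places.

r_3 = 0.52847 − (-0.00353)·(0.52847 − 0.55000) / (-0.00353 − 0.05329)
   = 0.52847 − (0.0000760)/(-0.0568200) = 0.5298076

0.52981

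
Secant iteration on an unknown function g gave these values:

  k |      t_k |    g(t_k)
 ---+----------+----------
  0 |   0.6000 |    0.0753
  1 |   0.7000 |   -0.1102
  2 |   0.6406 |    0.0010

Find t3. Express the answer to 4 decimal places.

0.6411

t3 = 0.6406 − 0.0010·(0.6406 − 0.7000) / (0.0010 − (-0.1102))
   = 0.6406 − (-0.000059)/(0.111200) = 0.641134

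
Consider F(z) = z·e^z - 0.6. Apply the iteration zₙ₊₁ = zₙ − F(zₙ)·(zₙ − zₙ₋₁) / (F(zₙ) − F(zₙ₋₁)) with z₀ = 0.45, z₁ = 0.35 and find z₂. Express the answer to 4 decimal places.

0.3994

F(0.45) = 0.105740, F(0.35) = -0.103326
z₂ = 0.350000 − (-0.103326)·(0.350000 − 0.450000) / (-0.103326 − 0.105740) = 0.350000 − (0.010333)/(-0.209067) = 0.399423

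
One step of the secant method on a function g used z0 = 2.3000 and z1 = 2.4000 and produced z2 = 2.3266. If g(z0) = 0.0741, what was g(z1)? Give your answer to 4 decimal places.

The secant line through (2.3000, 0.0741) and (2.4000, g(z1)) crosses zero at z2 = 2.3266.
So (2.3000, 0.0741), (2.4000, g(z1)), (2.3266, 0) are collinear:
g(z1) = 0.0741 · (2.4000 − 2.3266) / (2.3000 − 2.3266) = 0.0741 · (0.073400)/(-0.026600) = -0.204471

-0.2045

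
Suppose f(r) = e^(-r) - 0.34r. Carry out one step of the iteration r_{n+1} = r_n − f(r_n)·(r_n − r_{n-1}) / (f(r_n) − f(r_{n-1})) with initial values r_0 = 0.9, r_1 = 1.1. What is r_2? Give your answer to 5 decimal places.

f(0.9) = 0.1005697, f(1.1) = -0.0411289
r_2 = 1.1000000 − (-0.0411289)·(1.1000000 − 0.9000000) / (-0.0411289 − 0.1005697) = 1.1000000 − (-0.0082258)/(-0.1416986) = 1.0419487

1.04195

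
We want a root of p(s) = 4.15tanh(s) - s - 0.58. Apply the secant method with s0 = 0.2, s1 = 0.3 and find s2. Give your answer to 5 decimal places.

p(0.2) = 0.0391076, p(0.3) = 0.3289473
s2 = 0.3000000 − 0.3289473·(0.3000000 − 0.2000000) / (0.3289473 − 0.0391076) = 0.3000000 − (0.0328947)/(0.2898398) = 0.1865072

0.18651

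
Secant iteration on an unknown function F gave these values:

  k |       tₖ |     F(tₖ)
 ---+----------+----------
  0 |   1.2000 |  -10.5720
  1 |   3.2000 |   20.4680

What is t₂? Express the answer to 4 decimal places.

1.8812

t₂ = 3.2000 − 20.4680·(3.2000 − 1.2000) / (20.4680 − (-10.5720))
   = 3.2000 − (40.936000)/(31.040000) = 1.881186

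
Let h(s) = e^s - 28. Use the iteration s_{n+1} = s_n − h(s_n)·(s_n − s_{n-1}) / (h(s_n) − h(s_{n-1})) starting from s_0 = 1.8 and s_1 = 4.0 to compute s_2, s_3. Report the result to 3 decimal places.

2.795, 3.162

h(1.8) = -21.95035, h(4.0) = 26.59815
s_2 = 4.00000 − 26.59815·(4.00000 − 1.80000) / (26.59815 − (-21.95035)) = 4.00000 − (58.51593)/(48.54850) = 2.79469
h(2.79469) = -11.64242
s_3 = 2.79469 − (-11.64242)·(2.79469 − 4.00000) / (-11.64242 − 26.59815) = 2.79469 − (14.03271)/(-38.24057) = 3.16165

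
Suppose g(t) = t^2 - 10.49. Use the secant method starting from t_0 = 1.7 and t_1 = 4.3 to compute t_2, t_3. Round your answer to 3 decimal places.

g(1.7) = -7.60000, g(4.3) = 8.00000
t_2 = 4.30000 − 8.00000·(4.30000 − 1.70000) / (8.00000 − (-7.60000)) = 4.30000 − (20.80000)/(15.60000) = 2.96667
g(2.96667) = -1.68889
t_3 = 2.96667 − (-1.68889)·(2.96667 − 4.30000) / (-1.68889 − 8.00000) = 2.96667 − (2.25185)/(-9.68889) = 3.19908

2.967, 3.199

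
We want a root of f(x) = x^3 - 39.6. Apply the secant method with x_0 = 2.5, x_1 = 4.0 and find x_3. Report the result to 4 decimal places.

f(2.5) = -23.975000, f(4.0) = 24.400000
x_2 = 4.000000 − 24.400000·(4.000000 − 2.500000) / (24.400000 − (-23.975000)) = 4.000000 − (36.600000)/(48.375000) = 3.243411
f(3.243411) = -5.480246
x_3 = 3.243411 − (-5.480246)·(3.243411 − 4.000000) / (-5.480246 − 24.400000) = 3.243411 − (4.146294)/(-29.880246) = 3.382175

3.3822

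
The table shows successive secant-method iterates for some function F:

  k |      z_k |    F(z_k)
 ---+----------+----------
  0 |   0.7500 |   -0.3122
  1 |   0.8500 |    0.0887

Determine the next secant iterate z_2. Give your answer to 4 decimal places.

0.8279

z_2 = 0.8500 − 0.0887·(0.8500 − 0.7500) / (0.0887 − (-0.3122))
   = 0.8500 − (0.008870)/(0.400900) = 0.827875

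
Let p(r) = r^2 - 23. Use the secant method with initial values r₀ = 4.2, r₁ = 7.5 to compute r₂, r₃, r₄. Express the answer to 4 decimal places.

4.6581, 4.7652, 4.7963

p(4.2) = -5.360000, p(7.5) = 33.250000
r₂ = 7.500000 − 33.250000·(7.500000 − 4.200000) / (33.250000 − (-5.360000)) = 7.500000 − (109.725000)/(38.610000) = 4.658120
p(4.658120) = -1.301921
r₃ = 4.658120 − (-1.301921)·(4.658120 − 7.500000) / (-1.301921 − 33.250000) = 4.658120 − (3.699904)/(-34.551921) = 4.765202
p(4.765202) = -0.292849
r₄ = 4.765202 − (-0.292849)·(4.765202 − 4.658120) / (-0.292849 − (-1.301921)) = 4.765202 − (-0.031359)/(1.009072) = 4.796279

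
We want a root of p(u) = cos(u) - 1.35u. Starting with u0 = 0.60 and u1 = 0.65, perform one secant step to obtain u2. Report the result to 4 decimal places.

0.6079

p(0.60) = 0.015336, p(0.65) = -0.081416
u2 = 0.650000 − (-0.081416)·(0.650000 − 0.600000) / (-0.081416 − 0.015336) = 0.650000 − (-0.004071)/(-0.096752) = 0.607925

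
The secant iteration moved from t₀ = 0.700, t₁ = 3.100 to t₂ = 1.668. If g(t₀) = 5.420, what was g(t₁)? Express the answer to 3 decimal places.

-8.018

The secant line through (0.700, 5.420) and (3.100, g(t₁)) crosses zero at t₂ = 1.668.
So (0.700, 5.420), (3.100, g(t₁)), (1.668, 0) are collinear:
g(t₁) = 5.420 · (3.100 − 1.668) / (0.700 − 1.668) = 5.420 · (1.43200)/(-0.96800) = -8.01802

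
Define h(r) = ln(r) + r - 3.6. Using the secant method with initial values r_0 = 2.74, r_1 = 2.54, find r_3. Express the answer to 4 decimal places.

h(2.74) = 0.147958, h(2.54) = -0.127836
r_2 = 2.540000 − (-0.127836)·(2.540000 − 2.740000) / (-0.127836 − 0.147958) = 2.540000 − (0.025567)/(-0.275794) = 2.632704
h(2.632704) = 0.000715
r_3 = 2.632704 − 0.000715·(2.632704 − 2.540000) / (0.000715 − (-0.127836)) = 2.632704 − (0.000066)/(0.128551) = 2.632188

2.6322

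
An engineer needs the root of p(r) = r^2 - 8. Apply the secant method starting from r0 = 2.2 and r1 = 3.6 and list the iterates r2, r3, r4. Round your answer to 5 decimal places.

p(2.2) = -3.1600000, p(3.6) = 4.9600000
r2 = 3.6000000 − 4.9600000·(3.6000000 − 2.2000000) / (4.9600000 − (-3.1600000)) = 3.6000000 − (6.9440000)/(8.1200000) = 2.7448276
p(2.7448276) = -0.4659215
r3 = 2.7448276 − (-0.4659215)·(2.7448276 − 3.6000000) / (-0.4659215 − 4.9600000) = 2.7448276 − (0.3984432)/(-5.4259215) = 2.8182609
p(2.8182609) = -0.0574057
r4 = 2.8182609 − (-0.0574057)·(2.8182609 − 2.7448276) / (-0.0574057 − (-0.4659215)) = 2.8182609 − (-0.0042155)/(0.4085159) = 2.8285799

2.74483, 2.81826, 2.82858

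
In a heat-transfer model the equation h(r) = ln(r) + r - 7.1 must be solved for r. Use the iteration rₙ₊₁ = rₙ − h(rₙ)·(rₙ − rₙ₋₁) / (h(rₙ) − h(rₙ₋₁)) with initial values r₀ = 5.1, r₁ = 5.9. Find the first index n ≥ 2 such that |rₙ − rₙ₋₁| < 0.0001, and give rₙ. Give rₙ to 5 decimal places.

h(5.1) = -0.3707595, h(5.9) = 0.5749524
r₂ = 5.9000000 − 0.5749524·(0.8000000)/(0.9457118) = 5.4136342;  |Δ| = 0.4863658
h(5.4136342) = 0.0025548
r₃ = 5.4136342 − 0.0025548·(-0.4863658)/(-0.5723975) = 5.4114634;  |Δ| = 0.0021708
h(5.4114634) = -0.0000171
r₄ = 5.4114634 − (-0.0000171)·(-0.0021708)/(-0.0025719) = 5.4114778;  |Δ| = 0.0000144
|r₄ − r₃| = 0.0000144 < 0.0001

n = 4, rₙ = 5.41148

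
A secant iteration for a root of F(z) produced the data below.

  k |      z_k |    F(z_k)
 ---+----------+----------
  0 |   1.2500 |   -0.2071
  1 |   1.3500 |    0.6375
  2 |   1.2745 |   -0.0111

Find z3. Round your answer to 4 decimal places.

1.2758

z3 = 1.2745 − (-0.0111)·(1.2745 − 1.3500) / (-0.0111 − 0.6375)
   = 1.2745 − (0.000838)/(-0.648600) = 1.275792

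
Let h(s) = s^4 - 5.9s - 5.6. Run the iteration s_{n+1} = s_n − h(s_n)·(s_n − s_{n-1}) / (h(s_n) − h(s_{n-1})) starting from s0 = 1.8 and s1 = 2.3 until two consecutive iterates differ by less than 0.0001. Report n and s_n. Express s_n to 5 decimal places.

h(1.8) = -5.7224000, h(2.3) = 8.8141000
s2 = 2.3000000 − 8.8141000·(0.5000000)/(14.5365000) = 1.9968287;  |Δ| = 0.3031713
h(1.9968287) = -1.4825305
s3 = 1.9968287 − (-1.4825305)·(-0.3031713)/(-10.2966305) = 2.0404799;  |Δ| = 0.0436512
h(2.0404799) = -0.3036138
s4 = 2.0404799 − (-0.3036138)·(0.0436512)/(1.1789167) = 2.0517217;  |Δ| = 0.0112418
h(2.0517217) = 0.0152536
s5 = 2.0517217 − 0.0152536·(0.0112418)/(0.3188674) = 2.0511839;  |Δ| = 0.0005378
h(2.0511839) = -0.0001448
s6 = 2.0511839 − (-0.0001448)·(-0.0005378)/(-0.0153984) = 2.0511890;  |Δ| = 0.0000051
|s6 − s5| = 0.0000051 < 0.0001

n = 6, s_n = 2.05119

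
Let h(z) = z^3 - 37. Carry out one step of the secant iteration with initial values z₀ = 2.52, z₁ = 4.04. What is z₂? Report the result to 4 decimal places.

h(2.52) = -20.996992, h(4.04) = 28.939264
z₂ = 4.040000 − 28.939264·(4.040000 − 2.520000) / (28.939264 − (-20.996992)) = 4.040000 − (43.987681)/(49.936256) = 3.159123

3.1591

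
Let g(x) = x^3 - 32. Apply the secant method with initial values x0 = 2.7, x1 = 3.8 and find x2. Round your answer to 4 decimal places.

3.0850

g(2.7) = -12.317000, g(3.8) = 22.872000
x2 = 3.800000 − 22.872000·(3.800000 − 2.700000) / (22.872000 − (-12.317000)) = 3.800000 − (25.159200)/(35.189000) = 3.085027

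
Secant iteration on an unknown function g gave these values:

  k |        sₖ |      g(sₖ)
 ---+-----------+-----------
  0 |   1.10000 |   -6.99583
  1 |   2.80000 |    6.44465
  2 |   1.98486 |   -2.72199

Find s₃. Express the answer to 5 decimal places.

s₃ = 1.98486 − (-2.72199)·(1.98486 − 2.80000) / (-2.72199 − 6.44465)
   = 1.98486 − (2.2188029)/(-9.1666400) = 2.2269119

2.22691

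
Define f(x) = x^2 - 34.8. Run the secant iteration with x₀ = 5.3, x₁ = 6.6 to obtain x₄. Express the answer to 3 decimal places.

5.899

f(5.3) = -6.71000, f(6.6) = 8.76000
x₂ = 6.60000 − 8.76000·(6.60000 − 5.30000) / (8.76000 − (-6.71000)) = 6.60000 − (11.38800)/(15.47000) = 5.86387
f(5.86387) = -0.41508
x₃ = 5.86387 − (-0.41508)·(5.86387 − 6.60000) / (-0.41508 − 8.76000) = 5.86387 − (0.30556)/(-9.17508) = 5.89717
f(5.89717) = -0.02341
x₄ = 5.89717 − (-0.02341)·(5.89717 − 5.86387) / (-0.02341 − (-0.41508)) = 5.89717 − (-0.00078)/(0.39167) = 5.89916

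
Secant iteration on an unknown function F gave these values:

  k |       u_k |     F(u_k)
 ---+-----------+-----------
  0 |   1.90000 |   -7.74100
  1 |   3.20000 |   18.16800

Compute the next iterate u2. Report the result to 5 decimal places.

u2 = 3.20000 − 18.16800·(3.20000 − 1.90000) / (18.16800 − (-7.74100))
   = 3.20000 − (23.6184000)/(25.9090000) = 2.2884094

2.28841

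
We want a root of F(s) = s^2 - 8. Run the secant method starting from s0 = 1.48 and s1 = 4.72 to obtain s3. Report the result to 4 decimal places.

F(1.48) = -5.809600, F(4.72) = 14.278400
s2 = 4.720000 − 14.278400·(4.720000 − 1.480000) / (14.278400 − (-5.809600)) = 4.720000 − (46.262016)/(20.088000) = 2.417032
F(2.417032) = -2.157955
s3 = 2.417032 − (-2.157955)·(2.417032 − 4.720000) / (-2.157955 − 14.278400) = 2.417032 − (4.969701)/(-16.436355) = 2.719393

2.7194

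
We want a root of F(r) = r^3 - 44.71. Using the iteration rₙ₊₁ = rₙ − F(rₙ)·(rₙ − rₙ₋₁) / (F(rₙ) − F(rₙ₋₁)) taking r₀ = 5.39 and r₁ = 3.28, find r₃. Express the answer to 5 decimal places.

F(5.39) = 111.8808190, F(3.28) = -9.4224480
r₂ = 3.2800000 − (-9.4224480)·(3.2800000 − 5.3900000) / (-9.4224480 − 111.8808190) = 3.2800000 − (19.8813653)/(-121.3032670) = 3.4438980
F(3.4438980) = -3.8638763
r₃ = 3.4438980 − (-3.8638763)·(3.4438980 − 3.2800000) / (-3.8638763 − (-9.4224480)) = 3.4438980 − (-0.6332817)/(5.5585717) = 3.5578269

3.55783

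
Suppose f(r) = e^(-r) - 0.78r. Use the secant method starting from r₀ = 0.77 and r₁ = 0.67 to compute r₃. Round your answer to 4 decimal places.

0.6616

f(0.77) = -0.137587, f(0.67) = -0.010891
r₂ = 0.670000 − (-0.010891)·(0.670000 − 0.770000) / (-0.010891 − (-0.137587)) = 0.670000 − (0.001089)/(0.126696) = 0.661403
f(0.661403) = 0.000232
r₃ = 0.661403 − 0.000232·(0.661403 − 0.670000) / (0.000232 − (-0.010891)) = 0.661403 − (-0.000002)/(0.011123) = 0.661583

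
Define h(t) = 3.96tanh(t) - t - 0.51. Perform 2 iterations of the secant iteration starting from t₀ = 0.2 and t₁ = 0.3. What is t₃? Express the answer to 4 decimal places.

h(0.2) = 0.071606, h(0.3) = 0.343598
t₂ = 0.300000 − 0.343598·(0.300000 − 0.200000) / (0.343598 − 0.071606) = 0.300000 − (0.034360)/(0.271992) = 0.173673
h(0.173673) = -0.002759
t₃ = 0.173673 − (-0.002759)·(0.173673 − 0.300000) / (-0.002759 − 0.343598) = 0.173673 − (0.000349)/(-0.346357) = 0.174680

0.1747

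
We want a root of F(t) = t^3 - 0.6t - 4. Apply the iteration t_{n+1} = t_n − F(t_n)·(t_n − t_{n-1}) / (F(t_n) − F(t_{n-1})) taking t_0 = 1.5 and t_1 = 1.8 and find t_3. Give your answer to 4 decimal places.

1.7125

F(1.5) = -1.525000, F(1.8) = 0.752000
t_2 = 1.800000 − 0.752000·(1.800000 − 1.500000) / (0.752000 − (-1.525000)) = 1.800000 − (0.225600)/(2.277000) = 1.700922
F(1.700922) = -0.099553
t_3 = 1.700922 − (-0.099553)·(1.700922 − 1.800000) / (-0.099553 − 0.752000) = 1.700922 − (0.009863)/(-0.851553) = 1.712505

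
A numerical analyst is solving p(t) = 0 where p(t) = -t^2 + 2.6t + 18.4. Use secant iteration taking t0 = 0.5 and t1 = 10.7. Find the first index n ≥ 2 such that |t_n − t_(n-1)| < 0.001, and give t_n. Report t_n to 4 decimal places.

p(0.5) = 19.450000, p(10.7) = -68.270000
t2 = 10.700000 − (-68.270000)·(10.200000)/(-87.720000) = 2.761628;  |Δ| = 7.938372
p(2.761628) = 17.953644
t3 = 2.761628 − 17.953644·(-7.938372)/(86.223644) = 4.414570;  |Δ| = 1.652942
p(4.414570) = 10.389453
t4 = 4.414570 − 10.389453·(1.652942)/(-7.564191) = 6.684894;  |Δ| = 2.270324
p(6.684894) = -8.907086
t5 = 6.684894 − (-8.907086)·(2.270324)/(-19.296539) = 5.636936;  |Δ| = 1.047958
p(5.636936) = 1.280988
t6 = 5.636936 − 1.280988·(-1.047958)/(10.188074) = 5.768700;  |Δ| = 0.131764
p(5.768700) = 0.120722
t7 = 5.768700 − 0.120722·(0.131764)/(-1.160267) = 5.782409;  |Δ| = 0.013710
p(5.782409) = -0.001994
t8 = 5.782409 − (-0.001994)·(0.013710)/(-0.122716) = 5.782187;  |Δ| = 0.000223
|t8 − t7| = 0.000223 < 0.001

n = 8, t_n = 5.7822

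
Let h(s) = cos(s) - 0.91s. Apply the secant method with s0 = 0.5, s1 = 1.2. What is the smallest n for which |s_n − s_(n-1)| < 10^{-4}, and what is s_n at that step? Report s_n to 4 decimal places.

n = 5, s_n = 0.7807

h(0.5) = 0.422583, h(1.2) = -0.729642
s2 = 1.200000 − (-0.729642)·(0.700000)/(-1.152225) = 0.756727;  |Δ| = 0.443273
h(0.756727) = 0.038465
s3 = 0.756727 − 0.038465·(-0.443273)/(0.768107) = 0.778925;  |Δ| = 0.022198
h(0.778925) = 0.002847
s4 = 0.778925 − 0.002847·(0.022198)/(-0.035618) = 0.780700;  |Δ| = 0.001774
h(0.780700) = -0.000015
s5 = 0.780700 − (-0.000015)·(0.001774)/(-0.002862) = 0.780690;  |Δ| = 0.000009
|s5 − s4| = 0.000009 < 10^{-4}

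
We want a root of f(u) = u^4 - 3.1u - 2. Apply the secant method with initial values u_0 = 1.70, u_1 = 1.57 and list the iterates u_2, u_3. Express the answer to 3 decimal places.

f(1.70) = 1.08210, f(1.57) = -0.79127
u_2 = 1.57000 − (-0.79127)·(1.57000 − 1.70000) / (-0.79127 − 1.08210) = 1.57000 − (0.10286)/(-1.87337) = 1.62491
f(1.62491) = -0.06588
u_3 = 1.62491 − (-0.06588)·(1.62491 − 1.57000) / (-0.06588 − (-0.79127)) = 1.62491 − (-0.00362)/(0.72539) = 1.62990

1.625, 1.630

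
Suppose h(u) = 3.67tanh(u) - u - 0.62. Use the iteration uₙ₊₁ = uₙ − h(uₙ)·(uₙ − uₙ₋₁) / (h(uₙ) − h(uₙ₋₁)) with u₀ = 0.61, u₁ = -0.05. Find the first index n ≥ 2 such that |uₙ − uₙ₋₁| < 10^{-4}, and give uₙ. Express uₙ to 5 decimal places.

n = 5, uₙ = 0.23827

h(0.61) = 0.7669465, h(-0.05) = -0.7533472
u₂ = -0.0500000 − (-0.7533472)·(-0.6600000)/(-1.5202937) = 0.2770481;  |Δ| = 0.3270481
h(0.2770481) = 0.0944789
u₃ = 0.2770481 − 0.0944789·(0.3270481)/(0.8478261) = 0.2406030;  |Δ| = 0.0364451
h(0.2406030) = 0.0057563
u₄ = 0.2406030 − 0.0057563·(-0.0364451)/(-0.0887226) = 0.2382384;  |Δ| = 0.0023646
h(0.2382384) = -0.0000780
u₅ = 0.2382384 − (-0.0000780)·(-0.0023646)/(-0.0058343) = 0.2382700;  |Δ| = 0.0000316
|u₅ − u₄| = 0.0000316 < 10^{-4}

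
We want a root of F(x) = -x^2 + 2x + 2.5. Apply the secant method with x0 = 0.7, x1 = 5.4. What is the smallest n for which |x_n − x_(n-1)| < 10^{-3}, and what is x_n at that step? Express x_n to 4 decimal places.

n = 8, x_n = 2.8708

F(0.7) = 3.410000, F(5.4) = -15.860000
x2 = 5.400000 − (-15.860000)·(4.700000)/(-19.270000) = 1.531707;  |Δ| = 3.868293
F(1.531707) = 3.217287
x3 = 1.531707 − 3.217287·(-3.868293)/(19.077287) = 2.184075;  |Δ| = 0.652368
F(2.184075) = 2.097966
x4 = 2.184075 − 2.097966·(0.652368)/(-1.119321) = 3.406821;  |Δ| = 1.222746
F(3.406821) = -2.292788
x5 = 3.406821 − (-2.292788)·(1.222746)/(-4.390754) = 2.768321;  |Δ| = 0.638500
F(2.768321) = 0.373041
x6 = 2.768321 − 0.373041·(-0.638500)/(2.665829) = 2.857669;  |Δ| = 0.089348
F(2.857669) = 0.049066
x7 = 2.857669 − 0.049066·(0.089348)/(-0.323975) = 2.871201;  |Δ| = 0.013532
F(2.871201) = -0.001392
x8 = 2.871201 − (-0.001392)·(0.013532)/(-0.050458) = 2.870827;  |Δ| = 0.000373
|x8 − x7| = 0.000373 < 10^{-3}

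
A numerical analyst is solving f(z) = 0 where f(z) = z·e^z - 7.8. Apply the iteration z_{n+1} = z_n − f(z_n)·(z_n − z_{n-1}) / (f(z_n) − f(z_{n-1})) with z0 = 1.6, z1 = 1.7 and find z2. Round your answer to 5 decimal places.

f(1.6) = 0.1248519, f(1.7) = 1.5057106
z2 = 1.7000000 − 1.5057106·(1.7000000 − 1.6000000) / (1.5057106 − 0.1248519) = 1.7000000 − (0.1505711)/(1.3808587) = 1.5909584

1.59096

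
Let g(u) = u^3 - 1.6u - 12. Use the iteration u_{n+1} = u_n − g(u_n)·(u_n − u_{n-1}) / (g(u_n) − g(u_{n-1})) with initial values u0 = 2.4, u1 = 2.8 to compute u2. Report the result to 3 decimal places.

g(2.4) = -2.01600, g(2.8) = 5.47200
u2 = 2.80000 − 5.47200·(2.80000 − 2.40000) / (5.47200 − (-2.01600)) = 2.80000 − (2.18880)/(7.48800) = 2.50769

2.508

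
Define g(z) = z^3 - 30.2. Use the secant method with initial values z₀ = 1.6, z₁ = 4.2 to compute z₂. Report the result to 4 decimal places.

g(1.6) = -26.104000, g(4.2) = 43.888000
z₂ = 4.200000 − 43.888000·(4.200000 − 1.600000) / (43.888000 − (-26.104000)) = 4.200000 − (114.108800)/(69.992000) = 2.569688

2.5697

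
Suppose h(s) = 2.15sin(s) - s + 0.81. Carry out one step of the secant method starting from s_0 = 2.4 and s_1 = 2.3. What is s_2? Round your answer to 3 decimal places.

h(2.4) = -0.13775, h(2.3) = 0.11327
s_2 = 2.30000 − 0.11327·(2.30000 − 2.40000) / (0.11327 − (-0.13775)) = 2.30000 − (-0.01133)/(0.25102) = 2.34512

2.345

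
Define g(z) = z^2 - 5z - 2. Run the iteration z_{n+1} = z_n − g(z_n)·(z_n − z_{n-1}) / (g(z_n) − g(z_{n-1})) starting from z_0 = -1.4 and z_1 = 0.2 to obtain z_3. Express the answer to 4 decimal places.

-0.3830

g(-1.4) = 6.960000, g(0.2) = -2.960000
z_2 = 0.200000 − (-2.960000)·(0.200000 − (-1.400000)) / (-2.960000 − 6.960000) = 0.200000 − (-4.736000)/(-9.920000) = -0.277419
g(-0.277419) = -0.535942
z_3 = -0.277419 − (-0.535942)·(-0.277419 − 0.200000) / (-0.535942 − (-2.960000)) = -0.277419 − (0.255869)/(2.424058) = -0.382973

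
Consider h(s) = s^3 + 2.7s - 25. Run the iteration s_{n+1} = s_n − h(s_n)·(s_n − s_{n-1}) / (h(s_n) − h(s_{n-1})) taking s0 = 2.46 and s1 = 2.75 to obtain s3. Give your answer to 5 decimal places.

h(2.46) = -3.4710640, h(2.75) = 3.2218750
s2 = 2.7500000 − 3.2218750·(2.7500000 − 2.4600000) / (3.2218750 − (-3.4710640)) = 2.7500000 − (0.9343438)/(6.6929390) = 2.6103986
h(2.6103986) = -0.1641960
s3 = 2.6103986 − (-0.1641960)·(2.6103986 − 2.7500000) / (-0.1641960 − 3.2218750) = 2.6103986 − (0.0229220)/(-3.3860710) = 2.6171681

2.61717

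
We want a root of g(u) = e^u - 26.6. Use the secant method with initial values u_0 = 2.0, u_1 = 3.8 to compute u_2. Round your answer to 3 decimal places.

2.927

g(2.0) = -19.21094, g(3.8) = 18.10118
u_2 = 3.80000 − 18.10118·(3.80000 − 2.00000) / (18.10118 − (-19.21094)) = 3.80000 − (32.58213)/(37.31213) = 2.92677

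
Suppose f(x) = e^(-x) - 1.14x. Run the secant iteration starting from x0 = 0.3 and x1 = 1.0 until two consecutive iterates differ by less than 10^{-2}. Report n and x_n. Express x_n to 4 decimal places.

f(0.3) = 0.398818, f(1.0) = -0.772121
x2 = 1.000000 − (-0.772121)·(0.700000)/(-1.170939) = 0.538418;  |Δ| = 0.461582
f(0.538418) = -0.030125
x3 = 0.538418 − (-0.030125)·(-0.461582)/(0.741995) = 0.519677;  |Δ| = 0.018741
f(0.519677) = 0.002280
x4 = 0.519677 − 0.002280·(-0.018741)/(0.032406) = 0.520996;  |Δ| = 0.001319
|x4 − x3| = 0.001319 < 10^{-2}

n = 4, x_n = 0.5210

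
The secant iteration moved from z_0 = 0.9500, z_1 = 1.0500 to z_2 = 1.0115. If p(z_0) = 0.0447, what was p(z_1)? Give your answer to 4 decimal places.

The secant line through (0.9500, 0.0447) and (1.0500, p(z_1)) crosses zero at z_2 = 1.0115.
So (0.9500, 0.0447), (1.0500, p(z_1)), (1.0115, 0) are collinear:
p(z_1) = 0.0447 · (1.0500 − 1.0115) / (0.9500 − 1.0115) = 0.0447 · (0.038500)/(-0.061500) = -0.027983

-0.0280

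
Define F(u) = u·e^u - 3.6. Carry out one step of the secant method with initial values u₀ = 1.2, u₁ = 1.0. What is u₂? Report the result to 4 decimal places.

1.1393

F(1.2) = 0.384140, F(1.0) = -0.881718
u₂ = 1.000000 − (-0.881718)·(1.000000 − 1.200000) / (-0.881718 − 0.384140) = 1.000000 − (0.176344)/(-1.265858) = 1.139308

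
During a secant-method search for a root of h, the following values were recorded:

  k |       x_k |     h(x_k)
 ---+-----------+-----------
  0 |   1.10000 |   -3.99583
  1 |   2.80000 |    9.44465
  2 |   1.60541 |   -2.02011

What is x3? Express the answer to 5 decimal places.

x3 = 1.60541 − (-2.02011)·(1.60541 − 2.80000) / (-2.02011 − 9.44465)
   = 1.60541 − (2.4132032)/(-11.4647600) = 1.8158988

1.81590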